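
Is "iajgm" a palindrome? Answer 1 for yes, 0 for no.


Input: iajgm
Reversed: mgjai
  Compare pos 0 ('i') with pos 4 ('m'): MISMATCH
  Compare pos 1 ('a') with pos 3 ('g'): MISMATCH
Result: not a palindrome

0


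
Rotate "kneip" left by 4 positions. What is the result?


Input: "kneip", rotate left by 4
First 4 characters: "knei"
Remaining characters: "p"
Concatenate remaining + first: "p" + "knei" = "pknei"

pknei


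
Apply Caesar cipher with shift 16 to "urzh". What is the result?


Caesar cipher: shift "urzh" by 16
  'u' (pos 20) + 16 = pos 10 = 'k'
  'r' (pos 17) + 16 = pos 7 = 'h'
  'z' (pos 25) + 16 = pos 15 = 'p'
  'h' (pos 7) + 16 = pos 23 = 'x'
Result: khpx

khpx


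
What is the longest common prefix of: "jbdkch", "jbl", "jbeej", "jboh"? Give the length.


Words: jbdkch, jbl, jbeej, jboh
  Position 0: all 'j' => match
  Position 1: all 'b' => match
  Position 2: ('d', 'l', 'e', 'o') => mismatch, stop
LCP = "jb" (length 2)

2


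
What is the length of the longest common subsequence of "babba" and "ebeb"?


LCS of "babba" and "ebeb"
DP table:
           e    b    e    b
      0    0    0    0    0
  b   0    0    1    1    1
  a   0    0    1    1    1
  b   0    0    1    1    2
  b   0    0    1    1    2
  a   0    0    1    1    2
LCS length = dp[5][4] = 2

2


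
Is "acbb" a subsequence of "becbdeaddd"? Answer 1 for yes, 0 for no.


Check if "acbb" is a subsequence of "becbdeaddd"
Greedy scan:
  Position 0 ('b'): no match needed
  Position 1 ('e'): no match needed
  Position 2 ('c'): no match needed
  Position 3 ('b'): no match needed
  Position 4 ('d'): no match needed
  Position 5 ('e'): no match needed
  Position 6 ('a'): matches sub[0] = 'a'
  Position 7 ('d'): no match needed
  Position 8 ('d'): no match needed
  Position 9 ('d'): no match needed
Only matched 1/4 characters => not a subsequence

0


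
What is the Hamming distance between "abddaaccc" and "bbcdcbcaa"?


Comparing "abddaaccc" and "bbcdcbcaa" position by position:
  Position 0: 'a' vs 'b' => differ
  Position 1: 'b' vs 'b' => same
  Position 2: 'd' vs 'c' => differ
  Position 3: 'd' vs 'd' => same
  Position 4: 'a' vs 'c' => differ
  Position 5: 'a' vs 'b' => differ
  Position 6: 'c' vs 'c' => same
  Position 7: 'c' vs 'a' => differ
  Position 8: 'c' vs 'a' => differ
Total differences (Hamming distance): 6

6


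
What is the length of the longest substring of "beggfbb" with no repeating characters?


Input: "beggfbb"
Sliding window (track last position of each char):
  Position 0 ('b'): window [0,0] length 1 -- new best
  Position 1 ('e'): window [0,1] length 2 -- new best
  Position 2 ('g'): window [0,2] length 3 -- new best
  Position 3 ('g'): repeat (last at 2), move window start to 3
  Position 3 ('g'): window [3,3] length 1
  Position 4 ('f'): window [3,4] length 2
  Position 5 ('b'): window [3,5] length 3
  Position 6 ('b'): repeat (last at 5), move window start to 6
  Position 6 ('b'): window [6,6] length 1
Longest substring with no repeats: "beg" with length 3

3


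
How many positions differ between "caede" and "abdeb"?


Comparing "caede" and "abdeb" position by position:
  Position 0: 'c' vs 'a' => DIFFER
  Position 1: 'a' vs 'b' => DIFFER
  Position 2: 'e' vs 'd' => DIFFER
  Position 3: 'd' vs 'e' => DIFFER
  Position 4: 'e' vs 'b' => DIFFER
Positions that differ: 5

5


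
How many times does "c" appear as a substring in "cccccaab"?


Searching for "c" in "cccccaab"
Scanning each position:
  Position 0: "c" => MATCH
  Position 1: "c" => MATCH
  Position 2: "c" => MATCH
  Position 3: "c" => MATCH
  Position 4: "c" => MATCH
  Position 5: "a" => no
  Position 6: "a" => no
  Position 7: "b" => no
Total occurrences: 5

5


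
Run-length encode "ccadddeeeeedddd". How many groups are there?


Input: ccadddeeeeedddd
Scanning for consecutive runs:
  Group 1: 'c' x 2 (positions 0-1)
  Group 2: 'a' x 1 (positions 2-2)
  Group 3: 'd' x 3 (positions 3-5)
  Group 4: 'e' x 5 (positions 6-10)
  Group 5: 'd' x 4 (positions 11-14)
Total groups: 5

5


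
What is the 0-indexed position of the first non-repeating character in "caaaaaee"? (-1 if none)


Input: caaaaaee
Character frequencies:
  'a': 5
  'c': 1
  'e': 2
Scanning left to right for freq == 1:
  Position 0 ('c'): unique! => answer = 0

0


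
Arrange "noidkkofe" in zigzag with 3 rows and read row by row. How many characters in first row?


Zigzag "noidkkofe" into 3 rows:
Placing characters:
  'n' => row 0
  'o' => row 1
  'i' => row 2
  'd' => row 1
  'k' => row 0
  'k' => row 1
  'o' => row 2
  'f' => row 1
  'e' => row 0
Rows:
  Row 0: "nke"
  Row 1: "odkf"
  Row 2: "io"
First row length: 3

3


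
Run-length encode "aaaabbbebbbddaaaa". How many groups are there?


Input: aaaabbbebbbddaaaa
Scanning for consecutive runs:
  Group 1: 'a' x 4 (positions 0-3)
  Group 2: 'b' x 3 (positions 4-6)
  Group 3: 'e' x 1 (positions 7-7)
  Group 4: 'b' x 3 (positions 8-10)
  Group 5: 'd' x 2 (positions 11-12)
  Group 6: 'a' x 4 (positions 13-16)
Total groups: 6

6


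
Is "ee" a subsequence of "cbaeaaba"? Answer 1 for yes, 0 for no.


Check if "ee" is a subsequence of "cbaeaaba"
Greedy scan:
  Position 0 ('c'): no match needed
  Position 1 ('b'): no match needed
  Position 2 ('a'): no match needed
  Position 3 ('e'): matches sub[0] = 'e'
  Position 4 ('a'): no match needed
  Position 5 ('a'): no match needed
  Position 6 ('b'): no match needed
  Position 7 ('a'): no match needed
Only matched 1/2 characters => not a subsequence

0


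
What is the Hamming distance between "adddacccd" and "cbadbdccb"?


Comparing "adddacccd" and "cbadbdccb" position by position:
  Position 0: 'a' vs 'c' => differ
  Position 1: 'd' vs 'b' => differ
  Position 2: 'd' vs 'a' => differ
  Position 3: 'd' vs 'd' => same
  Position 4: 'a' vs 'b' => differ
  Position 5: 'c' vs 'd' => differ
  Position 6: 'c' vs 'c' => same
  Position 7: 'c' vs 'c' => same
  Position 8: 'd' vs 'b' => differ
Total differences (Hamming distance): 6

6


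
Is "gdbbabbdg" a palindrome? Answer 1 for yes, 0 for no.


Input: gdbbabbdg
Reversed: gdbbabbdg
  Compare pos 0 ('g') with pos 8 ('g'): match
  Compare pos 1 ('d') with pos 7 ('d'): match
  Compare pos 2 ('b') with pos 6 ('b'): match
  Compare pos 3 ('b') with pos 5 ('b'): match
Result: palindrome

1


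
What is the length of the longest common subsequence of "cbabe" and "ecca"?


LCS of "cbabe" and "ecca"
DP table:
           e    c    c    a
      0    0    0    0    0
  c   0    0    1    1    1
  b   0    0    1    1    1
  a   0    0    1    1    2
  b   0    0    1    1    2
  e   0    1    1    1    2
LCS length = dp[5][4] = 2

2


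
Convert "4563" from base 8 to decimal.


Input: "4563" in base 8
Positional expansion:
  Digit '4' (value 4) x 8^3 = 2048
  Digit '5' (value 5) x 8^2 = 320
  Digit '6' (value 6) x 8^1 = 48
  Digit '3' (value 3) x 8^0 = 3
Sum = 2419

2419


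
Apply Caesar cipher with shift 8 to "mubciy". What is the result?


Caesar cipher: shift "mubciy" by 8
  'm' (pos 12) + 8 = pos 20 = 'u'
  'u' (pos 20) + 8 = pos 2 = 'c'
  'b' (pos 1) + 8 = pos 9 = 'j'
  'c' (pos 2) + 8 = pos 10 = 'k'
  'i' (pos 8) + 8 = pos 16 = 'q'
  'y' (pos 24) + 8 = pos 6 = 'g'
Result: ucjkqg

ucjkqg


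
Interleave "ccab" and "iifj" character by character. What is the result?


Interleaving "ccab" and "iifj":
  Position 0: 'c' from first, 'i' from second => "ci"
  Position 1: 'c' from first, 'i' from second => "ci"
  Position 2: 'a' from first, 'f' from second => "af"
  Position 3: 'b' from first, 'j' from second => "bj"
Result: ciciafbj

ciciafbj


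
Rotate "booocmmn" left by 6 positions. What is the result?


Input: "booocmmn", rotate left by 6
First 6 characters: "booocm"
Remaining characters: "mn"
Concatenate remaining + first: "mn" + "booocm" = "mnbooocm"

mnbooocm


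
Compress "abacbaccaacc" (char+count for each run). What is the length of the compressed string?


Input: abacbaccaacc
Runs:
  'a' x 1 => "a1"
  'b' x 1 => "b1"
  'a' x 1 => "a1"
  'c' x 1 => "c1"
  'b' x 1 => "b1"
  'a' x 1 => "a1"
  'c' x 2 => "c2"
  'a' x 2 => "a2"
  'c' x 2 => "c2"
Compressed: "a1b1a1c1b1a1c2a2c2"
Compressed length: 18

18


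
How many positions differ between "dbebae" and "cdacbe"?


Comparing "dbebae" and "cdacbe" position by position:
  Position 0: 'd' vs 'c' => DIFFER
  Position 1: 'b' vs 'd' => DIFFER
  Position 2: 'e' vs 'a' => DIFFER
  Position 3: 'b' vs 'c' => DIFFER
  Position 4: 'a' vs 'b' => DIFFER
  Position 5: 'e' vs 'e' => same
Positions that differ: 5

5


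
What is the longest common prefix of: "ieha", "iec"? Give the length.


Words: ieha, iec
  Position 0: all 'i' => match
  Position 1: all 'e' => match
  Position 2: ('h', 'c') => mismatch, stop
LCP = "ie" (length 2)

2


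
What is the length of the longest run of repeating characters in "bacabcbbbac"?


Input: "bacabcbbbac"
Scanning for longest run:
  Position 1 ('a'): new char, reset run to 1
  Position 2 ('c'): new char, reset run to 1
  Position 3 ('a'): new char, reset run to 1
  Position 4 ('b'): new char, reset run to 1
  Position 5 ('c'): new char, reset run to 1
  Position 6 ('b'): new char, reset run to 1
  Position 7 ('b'): continues run of 'b', length=2
  Position 8 ('b'): continues run of 'b', length=3
  Position 9 ('a'): new char, reset run to 1
  Position 10 ('c'): new char, reset run to 1
Longest run: 'b' with length 3

3


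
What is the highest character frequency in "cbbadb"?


Input: cbbadb
Character counts:
  'a': 1
  'b': 3
  'c': 1
  'd': 1
Maximum frequency: 3

3


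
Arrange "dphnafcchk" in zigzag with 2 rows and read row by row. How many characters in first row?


Zigzag "dphnafcchk" into 2 rows:
Placing characters:
  'd' => row 0
  'p' => row 1
  'h' => row 0
  'n' => row 1
  'a' => row 0
  'f' => row 1
  'c' => row 0
  'c' => row 1
  'h' => row 0
  'k' => row 1
Rows:
  Row 0: "dhach"
  Row 1: "pnfck"
First row length: 5

5


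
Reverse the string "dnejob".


Input: dnejob
Reading characters right to left:
  Position 5: 'b'
  Position 4: 'o'
  Position 3: 'j'
  Position 2: 'e'
  Position 1: 'n'
  Position 0: 'd'
Reversed: bojend

bojend


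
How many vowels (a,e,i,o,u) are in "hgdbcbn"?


Input: hgdbcbn
Checking each character:
  'h' at position 0: consonant
  'g' at position 1: consonant
  'd' at position 2: consonant
  'b' at position 3: consonant
  'c' at position 4: consonant
  'b' at position 5: consonant
  'n' at position 6: consonant
Total vowels: 0

0


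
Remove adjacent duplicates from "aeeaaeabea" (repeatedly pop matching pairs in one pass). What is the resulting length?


Input: aeeaaeabea
Stack-based adjacent duplicate removal:
  Read 'a': push. Stack: a
  Read 'e': push. Stack: ae
  Read 'e': matches stack top 'e' => pop. Stack: a
  Read 'a': matches stack top 'a' => pop. Stack: (empty)
  Read 'a': push. Stack: a
  Read 'e': push. Stack: ae
  Read 'a': push. Stack: aea
  Read 'b': push. Stack: aeab
  Read 'e': push. Stack: aeabe
  Read 'a': push. Stack: aeabea
Final stack: "aeabea" (length 6)

6


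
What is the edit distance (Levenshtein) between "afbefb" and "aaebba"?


Computing edit distance: "afbefb" -> "aaebba"
DP table:
           a    a    e    b    b    a
      0    1    2    3    4    5    6
  a   1    0    1    2    3    4    5
  f   2    1    1    2    3    4    5
  b   3    2    2    2    2    3    4
  e   4    3    3    2    3    3    4
  f   5    4    4    3    3    4    4
  b   6    5    5    4    3    3    4
Edit distance = dp[6][6] = 4

4


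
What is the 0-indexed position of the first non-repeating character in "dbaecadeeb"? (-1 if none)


Input: dbaecadeeb
Character frequencies:
  'a': 2
  'b': 2
  'c': 1
  'd': 2
  'e': 3
Scanning left to right for freq == 1:
  Position 0 ('d'): freq=2, skip
  Position 1 ('b'): freq=2, skip
  Position 2 ('a'): freq=2, skip
  Position 3 ('e'): freq=3, skip
  Position 4 ('c'): unique! => answer = 4

4


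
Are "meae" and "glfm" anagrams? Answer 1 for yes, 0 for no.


Strings: "meae", "glfm"
Sorted first:  aeem
Sorted second: fglm
Differ at position 0: 'a' vs 'f' => not anagrams

0


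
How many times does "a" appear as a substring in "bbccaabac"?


Searching for "a" in "bbccaabac"
Scanning each position:
  Position 0: "b" => no
  Position 1: "b" => no
  Position 2: "c" => no
  Position 3: "c" => no
  Position 4: "a" => MATCH
  Position 5: "a" => MATCH
  Position 6: "b" => no
  Position 7: "a" => MATCH
  Position 8: "c" => no
Total occurrences: 3

3


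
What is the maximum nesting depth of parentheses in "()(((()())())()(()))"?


Input: "()(((()())())()(()))"
Tracking depth:
  Position 0 '(': depth becomes 1
  Position 1 ')': depth becomes 0
  Position 2 '(': depth becomes 1
  Position 3 '(': depth becomes 2
  Position 4 '(': depth becomes 3
  Position 5 '(': depth becomes 4
  Position 6 ')': depth becomes 3
  Position 7 '(': depth becomes 4
  Position 8 ')': depth becomes 3
  Position 9 ')': depth becomes 2
  Position 10 '(': depth becomes 3
  Position 11 ')': depth becomes 2
  Position 12 ')': depth becomes 1
  Position 13 '(': depth becomes 2
  Position 14 ')': depth becomes 1
  Position 15 '(': depth becomes 2
  Position 16 '(': depth becomes 3
  Position 17 ')': depth becomes 2
  Position 18 ')': depth becomes 1
  Position 19 ')': depth becomes 0
Maximum depth reached: 4

4


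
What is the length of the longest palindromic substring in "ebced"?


Input: "ebced"
Checking substrings for palindromes:
  No multi-char palindromic substrings found
Longest palindromic substring: "e" with length 1

1


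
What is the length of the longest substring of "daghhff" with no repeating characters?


Input: "daghhff"
Sliding window (track last position of each char):
  Position 0 ('d'): window [0,0] length 1 -- new best
  Position 1 ('a'): window [0,1] length 2 -- new best
  Position 2 ('g'): window [0,2] length 3 -- new best
  Position 3 ('h'): window [0,3] length 4 -- new best
  Position 4 ('h'): repeat (last at 3), move window start to 4
  Position 4 ('h'): window [4,4] length 1
  Position 5 ('f'): window [4,5] length 2
  Position 6 ('f'): repeat (last at 5), move window start to 6
  Position 6 ('f'): window [6,6] length 1
Longest substring with no repeats: "dagh" with length 4

4


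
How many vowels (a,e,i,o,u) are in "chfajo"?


Input: chfajo
Checking each character:
  'c' at position 0: consonant
  'h' at position 1: consonant
  'f' at position 2: consonant
  'a' at position 3: vowel (running total: 1)
  'j' at position 4: consonant
  'o' at position 5: vowel (running total: 2)
Total vowels: 2

2


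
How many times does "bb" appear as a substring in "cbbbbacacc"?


Searching for "bb" in "cbbbbacacc"
Scanning each position:
  Position 0: "cb" => no
  Position 1: "bb" => MATCH
  Position 2: "bb" => MATCH
  Position 3: "bb" => MATCH
  Position 4: "ba" => no
  Position 5: "ac" => no
  Position 6: "ca" => no
  Position 7: "ac" => no
  Position 8: "cc" => no
Total occurrences: 3

3


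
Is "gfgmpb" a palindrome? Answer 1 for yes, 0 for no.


Input: gfgmpb
Reversed: bpmgfg
  Compare pos 0 ('g') with pos 5 ('b'): MISMATCH
  Compare pos 1 ('f') with pos 4 ('p'): MISMATCH
  Compare pos 2 ('g') with pos 3 ('m'): MISMATCH
Result: not a palindrome

0


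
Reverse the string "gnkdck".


Input: gnkdck
Reading characters right to left:
  Position 5: 'k'
  Position 4: 'c'
  Position 3: 'd'
  Position 2: 'k'
  Position 1: 'n'
  Position 0: 'g'
Reversed: kcdkng

kcdkng


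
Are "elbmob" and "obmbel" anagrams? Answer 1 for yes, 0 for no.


Strings: "elbmob", "obmbel"
Sorted first:  bbelmo
Sorted second: bbelmo
Sorted forms match => anagrams

1


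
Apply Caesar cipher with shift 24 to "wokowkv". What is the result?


Caesar cipher: shift "wokowkv" by 24
  'w' (pos 22) + 24 = pos 20 = 'u'
  'o' (pos 14) + 24 = pos 12 = 'm'
  'k' (pos 10) + 24 = pos 8 = 'i'
  'o' (pos 14) + 24 = pos 12 = 'm'
  'w' (pos 22) + 24 = pos 20 = 'u'
  'k' (pos 10) + 24 = pos 8 = 'i'
  'v' (pos 21) + 24 = pos 19 = 't'
Result: umimuit

umimuit


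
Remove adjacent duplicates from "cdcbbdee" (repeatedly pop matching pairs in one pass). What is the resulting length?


Input: cdcbbdee
Stack-based adjacent duplicate removal:
  Read 'c': push. Stack: c
  Read 'd': push. Stack: cd
  Read 'c': push. Stack: cdc
  Read 'b': push. Stack: cdcb
  Read 'b': matches stack top 'b' => pop. Stack: cdc
  Read 'd': push. Stack: cdcd
  Read 'e': push. Stack: cdcde
  Read 'e': matches stack top 'e' => pop. Stack: cdcd
Final stack: "cdcd" (length 4)

4


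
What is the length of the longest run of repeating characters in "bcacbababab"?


Input: "bcacbababab"
Scanning for longest run:
  Position 1 ('c'): new char, reset run to 1
  Position 2 ('a'): new char, reset run to 1
  Position 3 ('c'): new char, reset run to 1
  Position 4 ('b'): new char, reset run to 1
  Position 5 ('a'): new char, reset run to 1
  Position 6 ('b'): new char, reset run to 1
  Position 7 ('a'): new char, reset run to 1
  Position 8 ('b'): new char, reset run to 1
  Position 9 ('a'): new char, reset run to 1
  Position 10 ('b'): new char, reset run to 1
Longest run: 'b' with length 1

1


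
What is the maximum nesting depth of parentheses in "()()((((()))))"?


Input: "()()((((()))))"
Tracking depth:
  Position 0 '(': depth becomes 1
  Position 1 ')': depth becomes 0
  Position 2 '(': depth becomes 1
  Position 3 ')': depth becomes 0
  Position 4 '(': depth becomes 1
  Position 5 '(': depth becomes 2
  Position 6 '(': depth becomes 3
  Position 7 '(': depth becomes 4
  Position 8 '(': depth becomes 5
  Position 9 ')': depth becomes 4
  Position 10 ')': depth becomes 3
  Position 11 ')': depth becomes 2
  Position 12 ')': depth becomes 1
  Position 13 ')': depth becomes 0
Maximum depth reached: 5

5


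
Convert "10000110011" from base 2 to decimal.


Input: "10000110011" in base 2
Positional expansion:
  Digit '1' (value 1) x 2^10 = 1024
  Digit '0' (value 0) x 2^9 = 0
  Digit '0' (value 0) x 2^8 = 0
  Digit '0' (value 0) x 2^7 = 0
  Digit '0' (value 0) x 2^6 = 0
  Digit '1' (value 1) x 2^5 = 32
  Digit '1' (value 1) x 2^4 = 16
  Digit '0' (value 0) x 2^3 = 0
  Digit '0' (value 0) x 2^2 = 0
  Digit '1' (value 1) x 2^1 = 2
  Digit '1' (value 1) x 2^0 = 1
Sum = 1075

1075


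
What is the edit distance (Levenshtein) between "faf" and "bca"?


Computing edit distance: "faf" -> "bca"
DP table:
           b    c    a
      0    1    2    3
  f   1    1    2    3
  a   2    2    2    2
  f   3    3    3    3
Edit distance = dp[3][3] = 3

3


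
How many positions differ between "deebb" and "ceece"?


Comparing "deebb" and "ceece" position by position:
  Position 0: 'd' vs 'c' => DIFFER
  Position 1: 'e' vs 'e' => same
  Position 2: 'e' vs 'e' => same
  Position 3: 'b' vs 'c' => DIFFER
  Position 4: 'b' vs 'e' => DIFFER
Positions that differ: 3

3


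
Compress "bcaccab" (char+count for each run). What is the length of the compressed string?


Input: bcaccab
Runs:
  'b' x 1 => "b1"
  'c' x 1 => "c1"
  'a' x 1 => "a1"
  'c' x 2 => "c2"
  'a' x 1 => "a1"
  'b' x 1 => "b1"
Compressed: "b1c1a1c2a1b1"
Compressed length: 12

12


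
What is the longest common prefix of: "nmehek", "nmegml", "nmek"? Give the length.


Words: nmehek, nmegml, nmek
  Position 0: all 'n' => match
  Position 1: all 'm' => match
  Position 2: all 'e' => match
  Position 3: ('h', 'g', 'k') => mismatch, stop
LCP = "nme" (length 3)

3


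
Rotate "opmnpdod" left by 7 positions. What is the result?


Input: "opmnpdod", rotate left by 7
First 7 characters: "opmnpdo"
Remaining characters: "d"
Concatenate remaining + first: "d" + "opmnpdo" = "dopmnpdo"

dopmnpdo


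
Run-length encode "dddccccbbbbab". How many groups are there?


Input: dddccccbbbbab
Scanning for consecutive runs:
  Group 1: 'd' x 3 (positions 0-2)
  Group 2: 'c' x 4 (positions 3-6)
  Group 3: 'b' x 4 (positions 7-10)
  Group 4: 'a' x 1 (positions 11-11)
  Group 5: 'b' x 1 (positions 12-12)
Total groups: 5

5


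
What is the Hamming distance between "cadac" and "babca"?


Comparing "cadac" and "babca" position by position:
  Position 0: 'c' vs 'b' => differ
  Position 1: 'a' vs 'a' => same
  Position 2: 'd' vs 'b' => differ
  Position 3: 'a' vs 'c' => differ
  Position 4: 'c' vs 'a' => differ
Total differences (Hamming distance): 4

4


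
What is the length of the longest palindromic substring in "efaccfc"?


Input: "efaccfc"
Checking substrings for palindromes:
  [4:7] "cfc" (len 3) => palindrome
  [3:5] "cc" (len 2) => palindrome
Longest palindromic substring: "cfc" with length 3

3


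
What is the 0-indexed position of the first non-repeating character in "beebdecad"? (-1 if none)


Input: beebdecad
Character frequencies:
  'a': 1
  'b': 2
  'c': 1
  'd': 2
  'e': 3
Scanning left to right for freq == 1:
  Position 0 ('b'): freq=2, skip
  Position 1 ('e'): freq=3, skip
  Position 2 ('e'): freq=3, skip
  Position 3 ('b'): freq=2, skip
  Position 4 ('d'): freq=2, skip
  Position 5 ('e'): freq=3, skip
  Position 6 ('c'): unique! => answer = 6

6


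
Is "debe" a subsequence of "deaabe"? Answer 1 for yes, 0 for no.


Check if "debe" is a subsequence of "deaabe"
Greedy scan:
  Position 0 ('d'): matches sub[0] = 'd'
  Position 1 ('e'): matches sub[1] = 'e'
  Position 2 ('a'): no match needed
  Position 3 ('a'): no match needed
  Position 4 ('b'): matches sub[2] = 'b'
  Position 5 ('e'): matches sub[3] = 'e'
All 4 characters matched => is a subsequence

1


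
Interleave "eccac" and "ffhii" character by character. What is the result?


Interleaving "eccac" and "ffhii":
  Position 0: 'e' from first, 'f' from second => "ef"
  Position 1: 'c' from first, 'f' from second => "cf"
  Position 2: 'c' from first, 'h' from second => "ch"
  Position 3: 'a' from first, 'i' from second => "ai"
  Position 4: 'c' from first, 'i' from second => "ci"
Result: efcfchaici

efcfchaici


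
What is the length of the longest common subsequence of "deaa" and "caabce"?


LCS of "deaa" and "caabce"
DP table:
           c    a    a    b    c    e
      0    0    0    0    0    0    0
  d   0    0    0    0    0    0    0
  e   0    0    0    0    0    0    1
  a   0    0    1    1    1    1    1
  a   0    0    1    2    2    2    2
LCS length = dp[4][6] = 2

2


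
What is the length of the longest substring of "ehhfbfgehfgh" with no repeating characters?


Input: "ehhfbfgehfgh"
Sliding window (track last position of each char):
  Position 0 ('e'): window [0,0] length 1 -- new best
  Position 1 ('h'): window [0,1] length 2 -- new best
  Position 2 ('h'): repeat (last at 1), move window start to 2
  Position 2 ('h'): window [2,2] length 1
  Position 3 ('f'): window [2,3] length 2
  Position 4 ('b'): window [2,4] length 3 -- new best
  Position 5 ('f'): repeat (last at 3), move window start to 4
  Position 5 ('f'): window [4,5] length 2
  Position 6 ('g'): window [4,6] length 3
  Position 7 ('e'): window [4,7] length 4 -- new best
  Position 8 ('h'): window [4,8] length 5 -- new best
  Position 9 ('f'): repeat (last at 5), move window start to 6
  Position 9 ('f'): window [6,9] length 4
  Position 10 ('g'): repeat (last at 6), move window start to 7
  Position 10 ('g'): window [7,10] length 4
  Position 11 ('h'): repeat (last at 8), move window start to 9
  Position 11 ('h'): window [9,11] length 3
Longest substring with no repeats: "bfgeh" with length 5

5


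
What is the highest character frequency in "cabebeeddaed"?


Input: cabebeeddaed
Character counts:
  'a': 2
  'b': 2
  'c': 1
  'd': 3
  'e': 4
Maximum frequency: 4

4


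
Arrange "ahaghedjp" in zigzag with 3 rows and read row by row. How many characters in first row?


Zigzag "ahaghedjp" into 3 rows:
Placing characters:
  'a' => row 0
  'h' => row 1
  'a' => row 2
  'g' => row 1
  'h' => row 0
  'e' => row 1
  'd' => row 2
  'j' => row 1
  'p' => row 0
Rows:
  Row 0: "ahp"
  Row 1: "hgej"
  Row 2: "ad"
First row length: 3

3


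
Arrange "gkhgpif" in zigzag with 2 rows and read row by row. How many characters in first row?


Zigzag "gkhgpif" into 2 rows:
Placing characters:
  'g' => row 0
  'k' => row 1
  'h' => row 0
  'g' => row 1
  'p' => row 0
  'i' => row 1
  'f' => row 0
Rows:
  Row 0: "ghpf"
  Row 1: "kgi"
First row length: 4

4


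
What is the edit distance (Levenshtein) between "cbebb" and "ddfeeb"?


Computing edit distance: "cbebb" -> "ddfeeb"
DP table:
           d    d    f    e    e    b
      0    1    2    3    4    5    6
  c   1    1    2    3    4    5    6
  b   2    2    2    3    4    5    5
  e   3    3    3    3    3    4    5
  b   4    4    4    4    4    4    4
  b   5    5    5    5    5    5    4
Edit distance = dp[5][6] = 4

4


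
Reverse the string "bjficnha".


Input: bjficnha
Reading characters right to left:
  Position 7: 'a'
  Position 6: 'h'
  Position 5: 'n'
  Position 4: 'c'
  Position 3: 'i'
  Position 2: 'f'
  Position 1: 'j'
  Position 0: 'b'
Reversed: ahncifjb

ahncifjb


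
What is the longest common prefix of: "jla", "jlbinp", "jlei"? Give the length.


Words: jla, jlbinp, jlei
  Position 0: all 'j' => match
  Position 1: all 'l' => match
  Position 2: ('a', 'b', 'e') => mismatch, stop
LCP = "jl" (length 2)

2


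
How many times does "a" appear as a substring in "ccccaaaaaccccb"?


Searching for "a" in "ccccaaaaaccccb"
Scanning each position:
  Position 0: "c" => no
  Position 1: "c" => no
  Position 2: "c" => no
  Position 3: "c" => no
  Position 4: "a" => MATCH
  Position 5: "a" => MATCH
  Position 6: "a" => MATCH
  Position 7: "a" => MATCH
  Position 8: "a" => MATCH
  Position 9: "c" => no
  Position 10: "c" => no
  Position 11: "c" => no
  Position 12: "c" => no
  Position 13: "b" => no
Total occurrences: 5

5


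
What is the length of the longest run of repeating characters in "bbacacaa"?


Input: "bbacacaa"
Scanning for longest run:
  Position 1 ('b'): continues run of 'b', length=2
  Position 2 ('a'): new char, reset run to 1
  Position 3 ('c'): new char, reset run to 1
  Position 4 ('a'): new char, reset run to 1
  Position 5 ('c'): new char, reset run to 1
  Position 6 ('a'): new char, reset run to 1
  Position 7 ('a'): continues run of 'a', length=2
Longest run: 'b' with length 2

2


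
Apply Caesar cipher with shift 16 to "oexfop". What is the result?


Caesar cipher: shift "oexfop" by 16
  'o' (pos 14) + 16 = pos 4 = 'e'
  'e' (pos 4) + 16 = pos 20 = 'u'
  'x' (pos 23) + 16 = pos 13 = 'n'
  'f' (pos 5) + 16 = pos 21 = 'v'
  'o' (pos 14) + 16 = pos 4 = 'e'
  'p' (pos 15) + 16 = pos 5 = 'f'
Result: eunvef

eunvef


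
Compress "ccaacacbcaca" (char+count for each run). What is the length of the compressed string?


Input: ccaacacbcaca
Runs:
  'c' x 2 => "c2"
  'a' x 2 => "a2"
  'c' x 1 => "c1"
  'a' x 1 => "a1"
  'c' x 1 => "c1"
  'b' x 1 => "b1"
  'c' x 1 => "c1"
  'a' x 1 => "a1"
  'c' x 1 => "c1"
  'a' x 1 => "a1"
Compressed: "c2a2c1a1c1b1c1a1c1a1"
Compressed length: 20

20


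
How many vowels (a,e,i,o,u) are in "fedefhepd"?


Input: fedefhepd
Checking each character:
  'f' at position 0: consonant
  'e' at position 1: vowel (running total: 1)
  'd' at position 2: consonant
  'e' at position 3: vowel (running total: 2)
  'f' at position 4: consonant
  'h' at position 5: consonant
  'e' at position 6: vowel (running total: 3)
  'p' at position 7: consonant
  'd' at position 8: consonant
Total vowels: 3

3


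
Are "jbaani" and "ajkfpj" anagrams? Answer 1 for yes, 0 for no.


Strings: "jbaani", "ajkfpj"
Sorted first:  aabijn
Sorted second: afjjkp
Differ at position 1: 'a' vs 'f' => not anagrams

0


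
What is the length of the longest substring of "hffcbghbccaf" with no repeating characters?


Input: "hffcbghbccaf"
Sliding window (track last position of each char):
  Position 0 ('h'): window [0,0] length 1 -- new best
  Position 1 ('f'): window [0,1] length 2 -- new best
  Position 2 ('f'): repeat (last at 1), move window start to 2
  Position 2 ('f'): window [2,2] length 1
  Position 3 ('c'): window [2,3] length 2
  Position 4 ('b'): window [2,4] length 3 -- new best
  Position 5 ('g'): window [2,5] length 4 -- new best
  Position 6 ('h'): window [2,6] length 5 -- new best
  Position 7 ('b'): repeat (last at 4), move window start to 5
  Position 7 ('b'): window [5,7] length 3
  Position 8 ('c'): window [5,8] length 4
  Position 9 ('c'): repeat (last at 8), move window start to 9
  Position 9 ('c'): window [9,9] length 1
  Position 10 ('a'): window [9,10] length 2
  Position 11 ('f'): window [9,11] length 3
Longest substring with no repeats: "fcbgh" with length 5

5


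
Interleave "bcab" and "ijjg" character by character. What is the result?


Interleaving "bcab" and "ijjg":
  Position 0: 'b' from first, 'i' from second => "bi"
  Position 1: 'c' from first, 'j' from second => "cj"
  Position 2: 'a' from first, 'j' from second => "aj"
  Position 3: 'b' from first, 'g' from second => "bg"
Result: bicjajbg

bicjajbg


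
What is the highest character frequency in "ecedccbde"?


Input: ecedccbde
Character counts:
  'b': 1
  'c': 3
  'd': 2
  'e': 3
Maximum frequency: 3

3


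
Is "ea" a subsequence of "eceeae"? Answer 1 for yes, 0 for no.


Check if "ea" is a subsequence of "eceeae"
Greedy scan:
  Position 0 ('e'): matches sub[0] = 'e'
  Position 1 ('c'): no match needed
  Position 2 ('e'): no match needed
  Position 3 ('e'): no match needed
  Position 4 ('a'): matches sub[1] = 'a'
  Position 5 ('e'): no match needed
All 2 characters matched => is a subsequence

1


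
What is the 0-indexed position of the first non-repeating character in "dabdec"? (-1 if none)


Input: dabdec
Character frequencies:
  'a': 1
  'b': 1
  'c': 1
  'd': 2
  'e': 1
Scanning left to right for freq == 1:
  Position 0 ('d'): freq=2, skip
  Position 1 ('a'): unique! => answer = 1

1


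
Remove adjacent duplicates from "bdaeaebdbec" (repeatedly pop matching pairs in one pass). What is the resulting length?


Input: bdaeaebdbec
Stack-based adjacent duplicate removal:
  Read 'b': push. Stack: b
  Read 'd': push. Stack: bd
  Read 'a': push. Stack: bda
  Read 'e': push. Stack: bdae
  Read 'a': push. Stack: bdaea
  Read 'e': push. Stack: bdaeae
  Read 'b': push. Stack: bdaeaeb
  Read 'd': push. Stack: bdaeaebd
  Read 'b': push. Stack: bdaeaebdb
  Read 'e': push. Stack: bdaeaebdbe
  Read 'c': push. Stack: bdaeaebdbec
Final stack: "bdaeaebdbec" (length 11)

11


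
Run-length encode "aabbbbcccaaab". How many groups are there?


Input: aabbbbcccaaab
Scanning for consecutive runs:
  Group 1: 'a' x 2 (positions 0-1)
  Group 2: 'b' x 4 (positions 2-5)
  Group 3: 'c' x 3 (positions 6-8)
  Group 4: 'a' x 3 (positions 9-11)
  Group 5: 'b' x 1 (positions 12-12)
Total groups: 5

5


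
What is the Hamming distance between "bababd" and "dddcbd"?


Comparing "bababd" and "dddcbd" position by position:
  Position 0: 'b' vs 'd' => differ
  Position 1: 'a' vs 'd' => differ
  Position 2: 'b' vs 'd' => differ
  Position 3: 'a' vs 'c' => differ
  Position 4: 'b' vs 'b' => same
  Position 5: 'd' vs 'd' => same
Total differences (Hamming distance): 4

4


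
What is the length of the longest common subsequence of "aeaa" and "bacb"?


LCS of "aeaa" and "bacb"
DP table:
           b    a    c    b
      0    0    0    0    0
  a   0    0    1    1    1
  e   0    0    1    1    1
  a   0    0    1    1    1
  a   0    0    1    1    1
LCS length = dp[4][4] = 1

1


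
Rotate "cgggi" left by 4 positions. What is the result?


Input: "cgggi", rotate left by 4
First 4 characters: "cggg"
Remaining characters: "i"
Concatenate remaining + first: "i" + "cggg" = "icggg"

icggg


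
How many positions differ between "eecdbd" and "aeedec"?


Comparing "eecdbd" and "aeedec" position by position:
  Position 0: 'e' vs 'a' => DIFFER
  Position 1: 'e' vs 'e' => same
  Position 2: 'c' vs 'e' => DIFFER
  Position 3: 'd' vs 'd' => same
  Position 4: 'b' vs 'e' => DIFFER
  Position 5: 'd' vs 'c' => DIFFER
Positions that differ: 4

4


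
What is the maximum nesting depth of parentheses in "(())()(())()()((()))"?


Input: "(())()(())()()((()))"
Tracking depth:
  Position 0 '(': depth becomes 1
  Position 1 '(': depth becomes 2
  Position 2 ')': depth becomes 1
  Position 3 ')': depth becomes 0
  Position 4 '(': depth becomes 1
  Position 5 ')': depth becomes 0
  Position 6 '(': depth becomes 1
  Position 7 '(': depth becomes 2
  Position 8 ')': depth becomes 1
  Position 9 ')': depth becomes 0
  Position 10 '(': depth becomes 1
  Position 11 ')': depth becomes 0
  Position 12 '(': depth becomes 1
  Position 13 ')': depth becomes 0
  Position 14 '(': depth becomes 1
  Position 15 '(': depth becomes 2
  Position 16 '(': depth becomes 3
  Position 17 ')': depth becomes 2
  Position 18 ')': depth becomes 1
  Position 19 ')': depth becomes 0
Maximum depth reached: 3

3


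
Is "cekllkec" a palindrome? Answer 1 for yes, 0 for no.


Input: cekllkec
Reversed: cekllkec
  Compare pos 0 ('c') with pos 7 ('c'): match
  Compare pos 1 ('e') with pos 6 ('e'): match
  Compare pos 2 ('k') with pos 5 ('k'): match
  Compare pos 3 ('l') with pos 4 ('l'): match
Result: palindrome

1


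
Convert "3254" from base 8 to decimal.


Input: "3254" in base 8
Positional expansion:
  Digit '3' (value 3) x 8^3 = 1536
  Digit '2' (value 2) x 8^2 = 128
  Digit '5' (value 5) x 8^1 = 40
  Digit '4' (value 4) x 8^0 = 4
Sum = 1708

1708


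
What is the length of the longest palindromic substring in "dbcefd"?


Input: "dbcefd"
Checking substrings for palindromes:
  No multi-char palindromic substrings found
Longest palindromic substring: "d" with length 1

1


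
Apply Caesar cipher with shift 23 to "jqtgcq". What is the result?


Caesar cipher: shift "jqtgcq" by 23
  'j' (pos 9) + 23 = pos 6 = 'g'
  'q' (pos 16) + 23 = pos 13 = 'n'
  't' (pos 19) + 23 = pos 16 = 'q'
  'g' (pos 6) + 23 = pos 3 = 'd'
  'c' (pos 2) + 23 = pos 25 = 'z'
  'q' (pos 16) + 23 = pos 13 = 'n'
Result: gnqdzn

gnqdzn


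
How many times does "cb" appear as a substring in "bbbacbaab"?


Searching for "cb" in "bbbacbaab"
Scanning each position:
  Position 0: "bb" => no
  Position 1: "bb" => no
  Position 2: "ba" => no
  Position 3: "ac" => no
  Position 4: "cb" => MATCH
  Position 5: "ba" => no
  Position 6: "aa" => no
  Position 7: "ab" => no
Total occurrences: 1

1


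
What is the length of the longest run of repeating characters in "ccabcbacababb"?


Input: "ccabcbacababb"
Scanning for longest run:
  Position 1 ('c'): continues run of 'c', length=2
  Position 2 ('a'): new char, reset run to 1
  Position 3 ('b'): new char, reset run to 1
  Position 4 ('c'): new char, reset run to 1
  Position 5 ('b'): new char, reset run to 1
  Position 6 ('a'): new char, reset run to 1
  Position 7 ('c'): new char, reset run to 1
  Position 8 ('a'): new char, reset run to 1
  Position 9 ('b'): new char, reset run to 1
  Position 10 ('a'): new char, reset run to 1
  Position 11 ('b'): new char, reset run to 1
  Position 12 ('b'): continues run of 'b', length=2
Longest run: 'c' with length 2

2


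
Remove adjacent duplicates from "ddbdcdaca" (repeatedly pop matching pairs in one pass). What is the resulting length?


Input: ddbdcdaca
Stack-based adjacent duplicate removal:
  Read 'd': push. Stack: d
  Read 'd': matches stack top 'd' => pop. Stack: (empty)
  Read 'b': push. Stack: b
  Read 'd': push. Stack: bd
  Read 'c': push. Stack: bdc
  Read 'd': push. Stack: bdcd
  Read 'a': push. Stack: bdcda
  Read 'c': push. Stack: bdcdac
  Read 'a': push. Stack: bdcdaca
Final stack: "bdcdaca" (length 7)

7


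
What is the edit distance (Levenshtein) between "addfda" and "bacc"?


Computing edit distance: "addfda" -> "bacc"
DP table:
           b    a    c    c
      0    1    2    3    4
  a   1    1    1    2    3
  d   2    2    2    2    3
  d   3    3    3    3    3
  f   4    4    4    4    4
  d   5    5    5    5    5
  a   6    6    5    6    6
Edit distance = dp[6][4] = 6

6


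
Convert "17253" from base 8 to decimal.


Input: "17253" in base 8
Positional expansion:
  Digit '1' (value 1) x 8^4 = 4096
  Digit '7' (value 7) x 8^3 = 3584
  Digit '2' (value 2) x 8^2 = 128
  Digit '5' (value 5) x 8^1 = 40
  Digit '3' (value 3) x 8^0 = 3
Sum = 7851

7851


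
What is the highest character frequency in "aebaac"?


Input: aebaac
Character counts:
  'a': 3
  'b': 1
  'c': 1
  'e': 1
Maximum frequency: 3

3


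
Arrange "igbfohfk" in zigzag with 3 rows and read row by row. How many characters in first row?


Zigzag "igbfohfk" into 3 rows:
Placing characters:
  'i' => row 0
  'g' => row 1
  'b' => row 2
  'f' => row 1
  'o' => row 0
  'h' => row 1
  'f' => row 2
  'k' => row 1
Rows:
  Row 0: "io"
  Row 1: "gfhk"
  Row 2: "bf"
First row length: 2

2


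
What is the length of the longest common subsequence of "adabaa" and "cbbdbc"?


LCS of "adabaa" and "cbbdbc"
DP table:
           c    b    b    d    b    c
      0    0    0    0    0    0    0
  a   0    0    0    0    0    0    0
  d   0    0    0    0    1    1    1
  a   0    0    0    0    1    1    1
  b   0    0    1    1    1    2    2
  a   0    0    1    1    1    2    2
  a   0    0    1    1    1    2    2
LCS length = dp[6][6] = 2

2


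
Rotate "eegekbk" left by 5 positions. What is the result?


Input: "eegekbk", rotate left by 5
First 5 characters: "eegek"
Remaining characters: "bk"
Concatenate remaining + first: "bk" + "eegek" = "bkeegek"

bkeegek


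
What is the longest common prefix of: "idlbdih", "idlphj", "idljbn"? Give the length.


Words: idlbdih, idlphj, idljbn
  Position 0: all 'i' => match
  Position 1: all 'd' => match
  Position 2: all 'l' => match
  Position 3: ('b', 'p', 'j') => mismatch, stop
LCP = "idl" (length 3)

3


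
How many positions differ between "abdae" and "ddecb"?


Comparing "abdae" and "ddecb" position by position:
  Position 0: 'a' vs 'd' => DIFFER
  Position 1: 'b' vs 'd' => DIFFER
  Position 2: 'd' vs 'e' => DIFFER
  Position 3: 'a' vs 'c' => DIFFER
  Position 4: 'e' vs 'b' => DIFFER
Positions that differ: 5

5


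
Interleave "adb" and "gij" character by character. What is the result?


Interleaving "adb" and "gij":
  Position 0: 'a' from first, 'g' from second => "ag"
  Position 1: 'd' from first, 'i' from second => "di"
  Position 2: 'b' from first, 'j' from second => "bj"
Result: agdibj

agdibj


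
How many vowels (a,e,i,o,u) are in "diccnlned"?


Input: diccnlned
Checking each character:
  'd' at position 0: consonant
  'i' at position 1: vowel (running total: 1)
  'c' at position 2: consonant
  'c' at position 3: consonant
  'n' at position 4: consonant
  'l' at position 5: consonant
  'n' at position 6: consonant
  'e' at position 7: vowel (running total: 2)
  'd' at position 8: consonant
Total vowels: 2

2


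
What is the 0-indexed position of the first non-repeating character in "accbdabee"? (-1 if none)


Input: accbdabee
Character frequencies:
  'a': 2
  'b': 2
  'c': 2
  'd': 1
  'e': 2
Scanning left to right for freq == 1:
  Position 0 ('a'): freq=2, skip
  Position 1 ('c'): freq=2, skip
  Position 2 ('c'): freq=2, skip
  Position 3 ('b'): freq=2, skip
  Position 4 ('d'): unique! => answer = 4

4


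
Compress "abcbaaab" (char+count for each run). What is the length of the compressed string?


Input: abcbaaab
Runs:
  'a' x 1 => "a1"
  'b' x 1 => "b1"
  'c' x 1 => "c1"
  'b' x 1 => "b1"
  'a' x 3 => "a3"
  'b' x 1 => "b1"
Compressed: "a1b1c1b1a3b1"
Compressed length: 12

12


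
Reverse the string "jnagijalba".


Input: jnagijalba
Reading characters right to left:
  Position 9: 'a'
  Position 8: 'b'
  Position 7: 'l'
  Position 6: 'a'
  Position 5: 'j'
  Position 4: 'i'
  Position 3: 'g'
  Position 2: 'a'
  Position 1: 'n'
  Position 0: 'j'
Reversed: ablajiganj

ablajiganj


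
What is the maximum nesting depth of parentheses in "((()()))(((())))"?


Input: "((()()))(((())))"
Tracking depth:
  Position 0 '(': depth becomes 1
  Position 1 '(': depth becomes 2
  Position 2 '(': depth becomes 3
  Position 3 ')': depth becomes 2
  Position 4 '(': depth becomes 3
  Position 5 ')': depth becomes 2
  Position 6 ')': depth becomes 1
  Position 7 ')': depth becomes 0
  Position 8 '(': depth becomes 1
  Position 9 '(': depth becomes 2
  Position 10 '(': depth becomes 3
  Position 11 '(': depth becomes 4
  Position 12 ')': depth becomes 3
  Position 13 ')': depth becomes 2
  Position 14 ')': depth becomes 1
  Position 15 ')': depth becomes 0
Maximum depth reached: 4

4
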